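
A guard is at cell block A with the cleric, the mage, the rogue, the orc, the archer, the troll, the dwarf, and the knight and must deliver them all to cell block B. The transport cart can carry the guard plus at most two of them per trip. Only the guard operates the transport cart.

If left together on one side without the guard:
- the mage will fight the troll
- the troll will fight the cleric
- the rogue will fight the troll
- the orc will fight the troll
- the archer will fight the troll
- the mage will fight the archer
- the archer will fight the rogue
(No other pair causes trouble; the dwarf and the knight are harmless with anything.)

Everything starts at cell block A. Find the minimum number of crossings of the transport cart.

13

Counting alone: the guard can take at most 2 across per trip to cell block B, so moving all 8 needs at least 4 loaded trips out, with a return between consecutive ones — at least 7 crossings.
The safety rule pushes this higher. Following every safe sequence of crossings, the most of the 8 that can be at cell block B as the transport cart arrives there on crossings 7, 9, 11 is 5, 6, 7 respectively — never all 8.
So no plan with fewer than 13 crossings exists, and this one achieves 13:
1. Guard goes to cell block B with the archer and the troll.  [cell block A: the cleric, the dwarf, the knight, the mage, the orc, the rogue | cell block B: the archer, the troll]
2. Guard goes back to cell block A with the archer.  [cell block A: the archer, the cleric, the dwarf, the knight, the mage, the orc, the rogue | cell block B: the troll]
3. Guard goes to cell block B with the archer and the cleric.  [cell block A: the dwarf, the knight, the mage, the orc, the rogue | cell block B: the archer, the cleric, the troll]
4. Guard goes back to cell block A with the troll.  [cell block A: the dwarf, the knight, the mage, the orc, the rogue, the troll | cell block B: the archer, the cleric]
5. Guard goes to cell block B with the orc and the troll.  [cell block A: the dwarf, the knight, the mage, the rogue | cell block B: the archer, the cleric, the orc, the troll]
6. Guard goes back to cell block A with the troll.  [cell block A: the dwarf, the knight, the mage, the rogue, the troll | cell block B: the archer, the cleric, the orc]
7. Guard goes to cell block B with the mage and the rogue.  [cell block A: the dwarf, the knight, the troll | cell block B: the archer, the cleric, the mage, the orc, the rogue]
8. Guard goes back to cell block A with the archer.  [cell block A: the archer, the dwarf, the knight, the troll | cell block B: the cleric, the mage, the orc, the rogue]
9. Guard goes to cell block B with the archer and the dwarf.  [cell block A: the knight, the troll | cell block B: the archer, the cleric, the dwarf, the mage, the orc, the rogue]
10. Guard goes back to cell block A with the archer.  [cell block A: the archer, the knight, the troll | cell block B: the cleric, the dwarf, the mage, the orc, the rogue]
11. Guard goes to cell block B with the archer and the knight.  [cell block A: the troll | cell block B: the archer, the cleric, the dwarf, the knight, the mage, the orc, the rogue]
12. Guard goes back to cell block A with the archer.  [cell block A: the archer, the troll | cell block B: the cleric, the dwarf, the knight, the mage, the orc, the rogue]
13. Guard goes to cell block B with the archer and the troll.  [cell block A: — | cell block B: the archer, the cleric, the dwarf, the knight, the mage, the orc, the rogue, the troll]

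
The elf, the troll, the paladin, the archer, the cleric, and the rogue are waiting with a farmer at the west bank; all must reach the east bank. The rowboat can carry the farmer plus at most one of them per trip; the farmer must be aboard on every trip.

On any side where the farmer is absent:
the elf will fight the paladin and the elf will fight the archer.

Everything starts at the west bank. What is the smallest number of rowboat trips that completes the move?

Counting alone: the farmer can take at most 1 across per trip to the east bank, so moving all 6 needs at least 6 loaded trips out, with a return between consecutive ones — at least 11 crossings.
The safety rule pushes this higher. Following every safe sequence of crossings, the most of the 6 that can be at the east bank as the rowboat arrives there on crossing 11 is 5 — never all 6.
So no plan with fewer than 13 crossings exists, and this one achieves 13:
1. Farmer goes to the east bank with the elf.  [the west bank: the archer, the cleric, the paladin, the rogue, the troll | the east bank: the elf]
2. Farmer goes back to the west bank alone.  [the west bank: the archer, the cleric, the paladin, the rogue, the troll | the east bank: the elf]
3. Farmer goes to the east bank with the troll.  [the west bank: the archer, the cleric, the paladin, the rogue | the east bank: the elf, the troll]
4. Farmer goes back to the west bank alone.  [the west bank: the archer, the cleric, the paladin, the rogue | the east bank: the elf, the troll]
5. Farmer goes to the east bank with the paladin.  [the west bank: the archer, the cleric, the rogue | the east bank: the elf, the paladin, the troll]
6. Farmer goes back to the west bank with the elf.  [the west bank: the archer, the cleric, the elf, the rogue | the east bank: the paladin, the troll]
7. Farmer goes to the east bank with the archer.  [the west bank: the cleric, the elf, the rogue | the east bank: the archer, the paladin, the troll]
8. Farmer goes back to the west bank alone.  [the west bank: the cleric, the elf, the rogue | the east bank: the archer, the paladin, the troll]
9. Farmer goes to the east bank with the cleric.  [the west bank: the elf, the rogue | the east bank: the archer, the cleric, the paladin, the troll]
10. Farmer goes back to the west bank alone.  [the west bank: the elf, the rogue | the east bank: the archer, the cleric, the paladin, the troll]
11. Farmer goes to the east bank with the rogue.  [the west bank: the elf | the east bank: the archer, the cleric, the paladin, the rogue, the troll]
12. Farmer goes back to the west bank alone.  [the west bank: the elf | the east bank: the archer, the cleric, the paladin, the rogue, the troll]
13. Farmer goes to the east bank with the elf.  [the west bank: — | the east bank: the archer, the cleric, the elf, the paladin, the rogue, the troll]

13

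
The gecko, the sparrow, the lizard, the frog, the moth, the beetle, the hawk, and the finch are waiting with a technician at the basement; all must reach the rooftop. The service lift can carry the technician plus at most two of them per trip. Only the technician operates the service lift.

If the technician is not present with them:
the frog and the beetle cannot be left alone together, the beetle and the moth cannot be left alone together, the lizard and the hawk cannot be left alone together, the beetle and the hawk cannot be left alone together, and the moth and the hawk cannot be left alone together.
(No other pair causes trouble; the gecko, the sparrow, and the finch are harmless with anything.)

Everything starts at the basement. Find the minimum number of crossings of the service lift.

13

Counting alone: the technician can take at most 2 across per trip to the rooftop, so moving all 8 needs at least 4 loaded trips out, with a return between consecutive ones — at least 7 crossings.
The safety rule pushes this higher. Following every safe sequence of crossings, the most of the 8 that can be at the rooftop as the service lift arrives there on crossings 7, 9, 11 is 5, 6, 7 respectively — never all 8.
So no plan with fewer than 13 crossings exists, and this one achieves 13:
1. Technician goes to the rooftop with the beetle and the hawk.  [the basement: the finch, the frog, the gecko, the lizard, the moth, the sparrow | the rooftop: the beetle, the hawk]
2. Technician goes back to the basement with the beetle.  [the basement: the beetle, the finch, the frog, the gecko, the lizard, the moth, the sparrow | the rooftop: the hawk]
3. Technician goes to the rooftop with the beetle and the gecko.  [the basement: the finch, the frog, the lizard, the moth, the sparrow | the rooftop: the beetle, the gecko, the hawk]
4. Technician goes back to the basement with the beetle.  [the basement: the beetle, the finch, the frog, the lizard, the moth, the sparrow | the rooftop: the gecko, the hawk]
5. Technician goes to the rooftop with the beetle and the sparrow.  [the basement: the finch, the frog, the lizard, the moth | the rooftop: the beetle, the gecko, the hawk, the sparrow]
6. Technician goes back to the basement with the beetle.  [the basement: the beetle, the finch, the frog, the lizard, the moth | the rooftop: the gecko, the hawk, the sparrow]
7. Technician goes to the rooftop with the beetle and the lizard.  [the basement: the finch, the frog, the moth | the rooftop: the beetle, the gecko, the hawk, the lizard, the sparrow]
8. Technician goes back to the basement with the hawk.  [the basement: the finch, the frog, the hawk, the moth | the rooftop: the beetle, the gecko, the lizard, the sparrow]
9. Technician goes to the rooftop with the frog and the moth.  [the basement: the finch, the hawk | the rooftop: the beetle, the frog, the gecko, the lizard, the moth, the sparrow]
10. Technician goes back to the basement with the beetle.  [the basement: the beetle, the finch, the hawk | the rooftop: the frog, the gecko, the lizard, the moth, the sparrow]
11. Technician goes to the rooftop with the beetle and the finch.  [the basement: the hawk | the rooftop: the beetle, the finch, the frog, the gecko, the lizard, the moth, the sparrow]
12. Technician goes back to the basement with the beetle.  [the basement: the beetle, the hawk | the rooftop: the finch, the frog, the gecko, the lizard, the moth, the sparrow]
13. Technician goes to the rooftop with the beetle and the hawk.  [the basement: — | the rooftop: the beetle, the finch, the frog, the gecko, the hawk, the lizard, the moth, the sparrow]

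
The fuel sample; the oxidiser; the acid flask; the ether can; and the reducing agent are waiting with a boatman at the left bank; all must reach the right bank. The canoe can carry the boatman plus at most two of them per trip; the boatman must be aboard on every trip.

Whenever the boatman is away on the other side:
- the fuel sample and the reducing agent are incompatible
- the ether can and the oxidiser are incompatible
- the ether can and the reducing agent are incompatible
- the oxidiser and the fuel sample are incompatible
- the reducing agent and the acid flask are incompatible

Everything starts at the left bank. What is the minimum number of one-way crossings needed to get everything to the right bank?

7

Counting alone: the boatman can take at most 2 across per trip to the right bank, so moving all 5 needs at least 3 loaded trips out, with a return between consecutive ones — at least 5 crossings.
The safety rule pushes this higher. Following every safe sequence of crossings, the most of the 5 that can be at the right bank as the canoe arrives there on crossing 5 is 4 — never all 5.
So no plan with fewer than 7 crossings exists, and this one achieves 7:
1. Boatman goes to the right bank with the oxidiser and the reducing agent.
2. Boatman goes back to the left bank alone.
3. Boatman goes to the right bank with the fuel sample.
4. Boatman goes back to the left bank with the oxidiser and the reducing agent.
5. Boatman goes to the right bank with the acid flask and the ether can.
6. Boatman goes back to the left bank alone.
7. Boatman goes to the right bank with the oxidiser and the reducing agent.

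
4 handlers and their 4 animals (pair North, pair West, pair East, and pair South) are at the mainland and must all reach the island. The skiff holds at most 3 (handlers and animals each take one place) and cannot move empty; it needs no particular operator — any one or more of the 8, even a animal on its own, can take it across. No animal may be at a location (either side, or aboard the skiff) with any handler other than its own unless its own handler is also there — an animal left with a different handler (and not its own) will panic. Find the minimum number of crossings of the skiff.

9

Counting alone: each trip to the island takes at most 3 across and each return brings at least 1 back, so after t trips out (and t−1 returns) at most 3t − (t−1) of the 8 are across; that first reaches 8 at t = 4, so at least 7 crossings are needed.
The safety rule pushes this higher. Following every safe sequence of crossings, the most of the 8 that can be at the island as the skiff arrives there on crossing 7 is 7 — never all 8.
So no plan with fewer than 9 crossings exists, and this one achieves 9:
1. animal North and handler North cross → the island.
2. handler North crosses ← the mainland.
3. animal West, handler North, and handler West cross → the island.
4. animal North and handler North cross ← the mainland.
5. handler East, handler North, and handler South cross → the island.
6. animal West crosses ← the mainland.
7. animal North and animal West cross → the island.
8. animal North crosses ← the mainland.
9. animal East, animal North, and animal South cross → the island.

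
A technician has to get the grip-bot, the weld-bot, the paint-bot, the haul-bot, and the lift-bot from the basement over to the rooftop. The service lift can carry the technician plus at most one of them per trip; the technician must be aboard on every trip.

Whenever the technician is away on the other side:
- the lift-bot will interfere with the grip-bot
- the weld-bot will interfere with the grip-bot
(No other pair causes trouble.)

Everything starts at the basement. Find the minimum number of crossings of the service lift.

11

Counting alone: the technician can take at most 1 across per trip to the rooftop, so moving all 5 needs at least 5 loaded trips out, with a return between consecutive ones — at least 9 crossings.
The safety rule pushes this higher. Following every safe sequence of crossings, the most of the 5 that can be at the rooftop as the service lift arrives there on crossing 9 is 4 — never all 5.
So no plan with fewer than 11 crossings exists, and this one achieves 11:
1. Technician goes to the rooftop with the grip-bot.
2. Technician goes back to the basement alone.
3. Technician goes to the rooftop with the weld-bot.
4. Technician goes back to the basement with the grip-bot.
5. Technician goes to the rooftop with the lift-bot.
6. Technician goes back to the basement alone.
7. Technician goes to the rooftop with the paint-bot.
8. Technician goes back to the basement alone.
9. Technician goes to the rooftop with the haul-bot.
10. Technician goes back to the basement alone.
11. Technician goes to the rooftop with the grip-bot.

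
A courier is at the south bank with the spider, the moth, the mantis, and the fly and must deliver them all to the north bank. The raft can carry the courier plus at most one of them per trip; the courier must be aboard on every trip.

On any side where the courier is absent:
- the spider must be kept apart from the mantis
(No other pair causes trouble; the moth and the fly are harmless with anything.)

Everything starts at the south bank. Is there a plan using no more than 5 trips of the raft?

No

Counting alone: the courier can take at most 1 across per trip to the north bank, so moving all 4 needs at least 4 loaded trips out, with a return between consecutive ones — at least 7 crossings.
Since 5 < 7, 5 crossings cannot be enough. (The shortest complete plan in fact takes 7:)
1. Courier goes to the north bank with the spider.  [the south bank: the fly, the mantis, the moth | the north bank: the spider]
2. Courier goes back to the south bank alone.  [the south bank: the fly, the mantis, the moth | the north bank: the spider]
3. Courier goes to the north bank with the moth.  [the south bank: the fly, the mantis | the north bank: the moth, the spider]
4. Courier goes back to the south bank alone.  [the south bank: the fly, the mantis | the north bank: the moth, the spider]
5. Courier goes to the north bank with the fly.  [the south bank: the mantis | the north bank: the fly, the moth, the spider]
6. Courier goes back to the south bank alone.  [the south bank: the mantis | the north bank: the fly, the moth, the spider]
7. Courier goes to the north bank with the mantis.  [the south bank: — | the north bank: the fly, the mantis, the moth, the spider]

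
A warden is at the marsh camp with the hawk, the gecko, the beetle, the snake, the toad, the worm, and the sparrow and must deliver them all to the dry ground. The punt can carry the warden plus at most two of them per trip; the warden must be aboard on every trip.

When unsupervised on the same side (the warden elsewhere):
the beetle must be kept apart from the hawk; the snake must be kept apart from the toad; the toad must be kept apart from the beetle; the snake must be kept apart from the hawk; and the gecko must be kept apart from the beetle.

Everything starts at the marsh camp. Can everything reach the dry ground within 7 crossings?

No

Counting alone: the warden can take at most 2 across per trip to the dry ground, so moving all 7 needs at least 4 loaded trips out, with a return between consecutive ones — at least 7 crossings.
The safety rule pushes this higher. Following every safe sequence of crossings, the most of the 7 that can be at the dry ground as the punt arrives there on crossing 7 is 6 — never all 7.
So the move cannot be finished within 7 crossings. (The shortest complete plan takes 9:)
1. Warden goes to the dry ground with the beetle and the snake.
2. Warden goes back to the marsh camp alone.
3. Warden goes to the dry ground with the hawk.
4. Warden goes back to the marsh camp with the beetle and the snake.
5. Warden goes to the dry ground with the gecko and the toad.
6. Warden goes back to the marsh camp alone.
7. Warden goes to the dry ground with the sparrow and the worm.
8. Warden goes back to the marsh camp alone.
9. Warden goes to the dry ground with the beetle and the snake.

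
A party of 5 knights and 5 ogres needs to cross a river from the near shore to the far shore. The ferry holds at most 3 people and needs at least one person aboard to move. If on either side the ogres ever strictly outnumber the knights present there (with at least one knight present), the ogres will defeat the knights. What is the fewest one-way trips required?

11

Counting alone: each trip to the far shore takes at most 3 across and each return brings at least 1 back, so after t trips out (and t−1 returns) at most 3t − (t−1) of the 10 are across; that first reaches 10 at t = 5, so at least 9 crossings are needed.
The safety rule pushes this higher. Following every safe sequence of crossings, the most of the 10 that can be at the far shore as the ferry arrives there on crossing 9 is 9 — never all 10.
So no plan with fewer than 11 crossings exists, and this one achieves 11:
1. 2 ogres → the far shore.  (the near shore: 5K 3O; the far shore: 0K 2O)
2. 1 ogre ← the near shore.  (the near shore: 5K 4O; the far shore: 0K 1O)
3. 3 ogres → the far shore.  (the near shore: 5K 1O; the far shore: 0K 4O)
4. 1 ogre ← the near shore.  (the near shore: 5K 2O; the far shore: 0K 3O)
5. 3 knights → the far shore.  (the near shore: 2K 2O; the far shore: 3K 3O)
6. 1 knight and 1 ogre ← the near shore.  (the near shore: 3K 3O; the far shore: 2K 2O)
7. 3 knights → the far shore.  (the near shore: 0K 3O; the far shore: 5K 2O)
8. 1 ogre ← the near shore.  (the near shore: 0K 4O; the far shore: 5K 1O)
9. 2 ogres → the far shore.  (the near shore: 0K 2O; the far shore: 5K 3O)
10. 1 ogre ← the near shore.  (the near shore: 0K 3O; the far shore: 5K 2O)
11. 3 ogres → the far shore.  (the near shore: 0K 0O; the far shore: 5K 5O)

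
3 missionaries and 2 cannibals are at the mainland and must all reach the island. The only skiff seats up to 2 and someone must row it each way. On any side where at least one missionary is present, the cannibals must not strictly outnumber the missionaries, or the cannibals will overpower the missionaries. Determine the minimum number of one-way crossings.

Counting alone: each trip to the island takes at most 2 across and each return brings at least 1 back, so after t trips out (and t−1 returns) at most 2t − (t−1) of the 5 are across; that first reaches 5 at t = 4, so at least 7 crossings are needed.
The plan below uses exactly 7 crossings, so it is optimal:
1. 2 cannibals → the island.  (the mainland: 3M 0C; the island: 0M 2C)
2. 1 cannibal ← the mainland.  (the mainland: 3M 1C; the island: 0M 1C)
3. 2 missionaries → the island.  (the mainland: 1M 1C; the island: 2M 1C)
4. 1 missionary ← the mainland.  (the mainland: 2M 1C; the island: 1M 1C)
5. 1 missionary and 1 cannibal → the island.  (the mainland: 1M 0C; the island: 2M 2C)
6. 1 cannibal ← the mainland.  (the mainland: 1M 1C; the island: 2M 1C)
7. 1 missionary and 1 cannibal → the island.  (the mainland: 0M 0C; the island: 3M 2C)

7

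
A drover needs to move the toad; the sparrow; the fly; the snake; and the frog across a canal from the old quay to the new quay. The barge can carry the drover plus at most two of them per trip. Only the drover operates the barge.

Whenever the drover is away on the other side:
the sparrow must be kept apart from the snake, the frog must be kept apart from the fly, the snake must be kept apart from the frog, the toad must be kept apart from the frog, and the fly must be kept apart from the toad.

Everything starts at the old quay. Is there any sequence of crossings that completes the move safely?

Whatever the first load, the items left behind include a forbidden pair without the drover. No opening move is safe, so no plan exists.

No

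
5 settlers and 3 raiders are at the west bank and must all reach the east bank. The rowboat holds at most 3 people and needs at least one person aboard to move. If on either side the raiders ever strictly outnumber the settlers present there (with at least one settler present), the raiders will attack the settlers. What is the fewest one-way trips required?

Counting alone: each trip to the east bank takes at most 3 across and each return brings at least 1 back, so after t trips out (and t−1 returns) at most 3t − (t−1) of the 8 are across; that first reaches 8 at t = 4, so at least 7 crossings are needed.
The plan below uses exactly 7 crossings, so it is optimal:
1. 2 raiders → the east bank.  (the west bank: 5S 1R; the east bank: 0S 2R)
2. 1 raider ← the west bank.  (the west bank: 5S 2R; the east bank: 0S 1R)
3. 2 settlers and 1 raider → the east bank.  (the west bank: 3S 1R; the east bank: 2S 2R)
4. 1 raider ← the west bank.  (the west bank: 3S 2R; the east bank: 2S 1R)
5. 1 settler and 2 raiders → the east bank.  (the west bank: 2S 0R; the east bank: 3S 3R)
6. 1 raider ← the west bank.  (the west bank: 2S 1R; the east bank: 3S 2R)
7. 2 settlers and 1 raider → the east bank.  (the west bank: 0S 0R; the east bank: 5S 3R)

7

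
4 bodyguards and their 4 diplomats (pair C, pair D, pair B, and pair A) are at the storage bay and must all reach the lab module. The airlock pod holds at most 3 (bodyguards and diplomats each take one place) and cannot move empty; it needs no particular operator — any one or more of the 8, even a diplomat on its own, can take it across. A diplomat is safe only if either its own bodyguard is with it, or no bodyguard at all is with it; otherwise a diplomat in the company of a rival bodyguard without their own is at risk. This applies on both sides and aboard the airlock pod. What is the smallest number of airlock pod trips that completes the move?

Counting alone: each trip to the lab module takes at most 3 across and each return brings at least 1 back, so after t trips out (and t−1 returns) at most 3t − (t−1) of the 8 are across; that first reaches 8 at t = 4, so at least 7 crossings are needed.
The safety rule pushes this higher. Following every safe sequence of crossings, the most of the 8 that can be at the lab module as the airlock pod arrives there on crossing 7 is 7 — never all 8.
So no plan with fewer than 9 crossings exists, and this one achieves 9:
1. bodyguard C and diplomat C cross → the lab module.
2. bodyguard C crosses ← the storage bay.
3. bodyguard C, bodyguard D, and diplomat D cross → the lab module.
4. bodyguard C and diplomat C cross ← the storage bay.
5. bodyguard A, bodyguard B, and bodyguard C cross → the lab module.
6. diplomat D crosses ← the storage bay.
7. diplomat C and diplomat D cross → the lab module.
8. diplomat C crosses ← the storage bay.
9. diplomat A, diplomat B, and diplomat C cross → the lab module.

9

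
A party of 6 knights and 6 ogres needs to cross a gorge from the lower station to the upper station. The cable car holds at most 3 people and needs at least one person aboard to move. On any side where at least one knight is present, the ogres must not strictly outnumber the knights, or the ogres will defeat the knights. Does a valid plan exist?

No

Following every safe sequence of crossings from the start, the most of the 12 that can be at the upper station as the cable car arrives there on crossings 1, 3, 5 is 3, 5, 6 respectively; the best ever achieved is 6 of 12.
From crossing 7 on, no configuration arises that was not already reachable earlier: only 17 distinct safe configurations (who is on which side, and where the cable car is) can ever be reached, none of them has everyone across, and every continuation just revisits them. They are: 0 knights + 0 ogres across (cable car back at the start); 0 knights + 1 ogre across (cable car there); 0 knights + 1 ogre across (cable car back at the start); 0 knights + 2 ogres across (cable car there); 0 knights + 2 ogres across (cable car back at the start); 0 knights + 3 ogres across (cable car there); 0 knights + 3 ogres across (cable car back at the start); 0 knights + 4 ogres across (cable car there); 0 knights + 4 ogres across (cable car back at the start); 0 knights + 5 ogres across (cable car there); 0 knights + 5 ogres across (cable car back at the start); 0 knights + 6 ogres across (cable car there); 1 knight + 1 ogre across (cable car there); 1 knight + 1 ogre across (cable car back at the start); 2 knights + 2 ogres across (cable car there); 2 knights + 2 ogres across (cable car back at the start); 3 knights + 3 ogres across (cable car there). So no valid plan exists.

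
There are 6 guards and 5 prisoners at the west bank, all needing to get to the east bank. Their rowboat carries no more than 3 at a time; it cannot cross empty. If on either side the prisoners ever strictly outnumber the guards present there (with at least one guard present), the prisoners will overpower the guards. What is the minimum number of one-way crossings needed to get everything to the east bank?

Counting alone: each trip to the east bank takes at most 3 across and each return brings at least 1 back, so after t trips out (and t−1 returns) at most 3t − (t−1) of the 11 are across; that first reaches 11 at t = 5, so at least 9 crossings are needed.
The plan below uses exactly 9 crossings, so it is optimal:
1. 3 prisoners → the east bank.  (the west bank: 6G 2P; the east bank: 0G 3P)
2. 1 prisoner ← the west bank.  (the west bank: 6G 3P; the east bank: 0G 2P)
3. 3 guards → the east bank.  (the west bank: 3G 3P; the east bank: 3G 2P)
4. 1 guard ← the west bank.  (the west bank: 4G 3P; the east bank: 2G 2P)
5. 2 guards and 1 prisoner → the east bank.  (the west bank: 2G 2P; the east bank: 4G 3P)
6. 1 guard ← the west bank.  (the west bank: 3G 2P; the east bank: 3G 3P)
7. 2 guards and 1 prisoner → the east bank.  (the west bank: 1G 1P; the east bank: 5G 4P)
8. 1 guard ← the west bank.  (the west bank: 2G 1P; the east bank: 4G 4P)
9. 2 guards and 1 prisoner → the east bank.  (the west bank: 0G 0P; the east bank: 6G 5P)

9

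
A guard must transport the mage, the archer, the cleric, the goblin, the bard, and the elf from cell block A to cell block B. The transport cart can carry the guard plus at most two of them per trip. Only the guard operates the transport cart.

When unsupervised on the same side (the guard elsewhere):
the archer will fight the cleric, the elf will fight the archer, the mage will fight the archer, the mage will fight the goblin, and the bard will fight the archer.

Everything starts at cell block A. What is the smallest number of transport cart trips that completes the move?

Counting alone: the guard can take at most 2 across per trip to cell block B, so moving all 6 needs at least 3 loaded trips out, with a return between consecutive ones — at least 5 crossings.
The safety rule pushes this higher. Following every safe sequence of crossings, the most of the 6 that can be at cell block B as the transport cart arrives there on crossing 5 is 5 — never all 6.
So no plan with fewer than 7 crossings exists, and this one achieves 7:
1. Guard goes to cell block B with the archer and the mage.  [cell block A: the bard, the cleric, the elf, the goblin | cell block B: the archer, the mage]
2. Guard goes back to cell block A with the mage.  [cell block A: the bard, the cleric, the elf, the goblin, the mage | cell block B: the archer]
3. Guard goes to cell block B with the cleric and the mage.  [cell block A: the bard, the elf, the goblin | cell block B: the archer, the cleric, the mage]
4. Guard goes back to cell block A with the archer.  [cell block A: the archer, the bard, the elf, the goblin | cell block B: the cleric, the mage]
5. Guard goes to cell block B with the bard and the elf.  [cell block A: the archer, the goblin | cell block B: the bard, the cleric, the elf, the mage]
6. Guard goes back to cell block A alone.  [cell block A: the archer, the goblin | cell block B: the bard, the cleric, the elf, the mage]
7. Guard goes to cell block B with the archer and the goblin.  [cell block A: — | cell block B: the archer, the bard, the cleric, the elf, the goblin, the mage]

7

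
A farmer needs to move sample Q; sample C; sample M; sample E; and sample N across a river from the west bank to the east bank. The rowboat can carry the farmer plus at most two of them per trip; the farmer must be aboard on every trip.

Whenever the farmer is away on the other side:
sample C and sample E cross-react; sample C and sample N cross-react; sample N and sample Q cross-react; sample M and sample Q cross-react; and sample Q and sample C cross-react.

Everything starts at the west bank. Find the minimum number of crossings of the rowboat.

7

Counting alone: the farmer can take at most 2 across per trip to the east bank, so moving all 5 needs at least 3 loaded trips out, with a return between consecutive ones — at least 5 crossings.
The safety rule pushes this higher. Following every safe sequence of crossings, the most of the 5 that can be at the east bank as the rowboat arrives there on crossing 5 is 4 — never all 5.
So no plan with fewer than 7 crossings exists, and this one achieves 7:
1. Farmer goes to the east bank with sample C and sample Q.  [the west bank: sample E, sample M, sample N | the east bank: sample C, sample Q]
2. Farmer goes back to the west bank with sample Q.  [the west bank: sample E, sample M, sample N, sample Q | the east bank: sample C]
3. Farmer goes to the east bank with sample M and sample Q.  [the west bank: sample E, sample N | the east bank: sample C, sample M, sample Q]
4. Farmer goes back to the west bank with sample Q.  [the west bank: sample E, sample N, sample Q | the east bank: sample C, sample M]
5. Farmer goes to the east bank with sample E and sample N.  [the west bank: sample Q | the east bank: sample C, sample E, sample M, sample N]
6. Farmer goes back to the west bank with sample C.  [the west bank: sample C, sample Q | the east bank: sample E, sample M, sample N]
7. Farmer goes to the east bank with sample C and sample Q.  [the west bank: — | the east bank: sample C, sample E, sample M, sample N, sample Q]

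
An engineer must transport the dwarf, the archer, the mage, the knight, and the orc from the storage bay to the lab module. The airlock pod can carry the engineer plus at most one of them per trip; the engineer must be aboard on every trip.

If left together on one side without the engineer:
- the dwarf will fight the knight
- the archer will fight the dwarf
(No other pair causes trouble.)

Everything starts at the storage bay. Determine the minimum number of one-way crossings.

Counting alone: the engineer can take at most 1 across per trip to the lab module, so moving all 5 needs at least 5 loaded trips out, with a return between consecutive ones — at least 9 crossings.
The safety rule pushes this higher. Following every safe sequence of crossings, the most of the 5 that can be at the lab module as the airlock pod arrives there on crossing 9 is 4 — never all 5.
So no plan with fewer than 11 crossings exists, and this one achieves 11:
1. Engineer goes to the lab module with the dwarf.  [the storage bay: the archer, the knight, the mage, the orc | the lab module: the dwarf]
2. Engineer goes back to the storage bay alone.  [the storage bay: the archer, the knight, the mage, the orc | the lab module: the dwarf]
3. Engineer goes to the lab module with the archer.  [the storage bay: the knight, the mage, the orc | the lab module: the archer, the dwarf]
4. Engineer goes back to the storage bay with the dwarf.  [the storage bay: the dwarf, the knight, the mage, the orc | the lab module: the archer]
5. Engineer goes to the lab module with the knight.  [the storage bay: the dwarf, the mage, the orc | the lab module: the archer, the knight]
6. Engineer goes back to the storage bay alone.  [the storage bay: the dwarf, the mage, the orc | the lab module: the archer, the knight]
7. Engineer goes to the lab module with the mage.  [the storage bay: the dwarf, the orc | the lab module: the archer, the knight, the mage]
8. Engineer goes back to the storage bay alone.  [the storage bay: the dwarf, the orc | the lab module: the archer, the knight, the mage]
9. Engineer goes to the lab module with the orc.  [the storage bay: the dwarf | the lab module: the archer, the knight, the mage, the orc]
10. Engineer goes back to the storage bay alone.  [the storage bay: the dwarf | the lab module: the archer, the knight, the mage, the orc]
11. Engineer goes to the lab module with the dwarf.  [the storage bay: — | the lab module: the archer, the dwarf, the knight, the mage, the orc]

11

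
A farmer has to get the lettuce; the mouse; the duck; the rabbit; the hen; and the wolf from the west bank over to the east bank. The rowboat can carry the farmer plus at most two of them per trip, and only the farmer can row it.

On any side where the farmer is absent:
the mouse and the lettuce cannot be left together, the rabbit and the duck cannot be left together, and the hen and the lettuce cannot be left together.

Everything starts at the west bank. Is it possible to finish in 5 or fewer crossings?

Counting alone: the farmer can take at most 2 across per trip to the east bank, so moving all 6 needs at least 3 loaded trips out, with a return between consecutive ones — at least 5 crossings.
The safety rule pushes this higher. Following every safe sequence of crossings, the most of the 6 that can be at the east bank as the rowboat arrives there on crossing 5 is 5 — never all 6.
So the move cannot be finished within 5 crossings. (The shortest complete plan takes 7:)
1. Farmer goes to the east bank with the duck and the lettuce.  [the west bank: the hen, the mouse, the rabbit, the wolf | the east bank: the duck, the lettuce]
2. Farmer goes back to the west bank alone.  [the west bank: the hen, the mouse, the rabbit, the wolf | the east bank: the duck, the lettuce]
3. Farmer goes to the east bank with the mouse.  [the west bank: the hen, the rabbit, the wolf | the east bank: the duck, the lettuce, the mouse]
4. Farmer goes back to the west bank with the lettuce.  [the west bank: the hen, the lettuce, the rabbit, the wolf | the east bank: the duck, the mouse]
5. Farmer goes to the east bank with the hen and the wolf.  [the west bank: the lettuce, the rabbit | the east bank: the duck, the hen, the mouse, the wolf]
6. Farmer goes back to the west bank alone.  [the west bank: the lettuce, the rabbit | the east bank: the duck, the hen, the mouse, the wolf]
7. Farmer goes to the east bank with the lettuce and the rabbit.  [the west bank: — | the east bank: the duck, the hen, the lettuce, the mouse, the rabbit, the wolf]

No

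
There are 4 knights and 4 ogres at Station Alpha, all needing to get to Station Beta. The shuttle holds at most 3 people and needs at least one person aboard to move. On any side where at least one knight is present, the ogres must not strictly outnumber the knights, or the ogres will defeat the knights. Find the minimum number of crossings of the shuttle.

9

Counting alone: each trip to Station Beta takes at most 3 across and each return brings at least 1 back, so after t trips out (and t−1 returns) at most 3t − (t−1) of the 8 are across; that first reaches 8 at t = 4, so at least 7 crossings are needed.
The safety rule pushes this higher. Following every safe sequence of crossings, the most of the 8 that can be at Station Beta as the shuttle arrives there on crossing 7 is 7 — never all 8.
So no plan with fewer than 9 crossings exists, and this one achieves 9:
1. 2 ogres → Station Beta.  (Station Alpha: 4K 2O; Station Beta: 0K 2O)
2. 1 ogre ← Station Alpha.  (Station Alpha: 4K 3O; Station Beta: 0K 1O)
3. 3 ogres → Station Beta.  (Station Alpha: 4K 0O; Station Beta: 0K 4O)
4. 1 ogre ← Station Alpha.  (Station Alpha: 4K 1O; Station Beta: 0K 3O)
5. 3 knights → Station Beta.  (Station Alpha: 1K 1O; Station Beta: 3K 3O)
6. 1 knight and 1 ogre ← Station Alpha.  (Station Alpha: 2K 2O; Station Beta: 2K 2O)
7. 2 knights → Station Beta.  (Station Alpha: 0K 2O; Station Beta: 4K 2O)
8. 1 ogre ← Station Alpha.  (Station Alpha: 0K 3O; Station Beta: 4K 1O)
9. 3 ogres → Station Beta.  (Station Alpha: 0K 0O; Station Beta: 4K 4O)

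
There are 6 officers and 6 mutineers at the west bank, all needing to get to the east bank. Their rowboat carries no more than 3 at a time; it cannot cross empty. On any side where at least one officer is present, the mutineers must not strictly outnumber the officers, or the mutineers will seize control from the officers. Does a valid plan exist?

Following every safe sequence of crossings from the start, the most of the 12 that can be at the east bank as the rowboat arrives there on crossings 1, 3, 5 is 3, 5, 6 respectively; the best ever achieved is 6 of 12.
From crossing 7 on, no configuration arises that was not already reachable earlier: only 17 distinct safe configurations (who is on which side, and where the rowboat is) can ever be reached, none of them has everyone across, and every continuation just revisits them. They are: 0 officers + 0 mutineers across (rowboat back at the start); 0 officers + 1 mutineer across (rowboat there); 0 officers + 1 mutineer across (rowboat back at the start); 0 officers + 2 mutineers across (rowboat there); 0 officers + 2 mutineers across (rowboat back at the start); 0 officers + 3 mutineers across (rowboat there); 0 officers + 3 mutineers across (rowboat back at the start); 0 officers + 4 mutineers across (rowboat there); 0 officers + 4 mutineers across (rowboat back at the start); 0 officers + 5 mutineers across (rowboat there); 0 officers + 5 mutineers across (rowboat back at the start); 0 officers + 6 mutineers across (rowboat there); 1 officer + 1 mutineer across (rowboat there); 1 officer + 1 mutineer across (rowboat back at the start); 2 officers + 2 mutineers across (rowboat there); 2 officers + 2 mutineers across (rowboat back at the start); 3 officers + 3 mutineers across (rowboat there). So no valid plan exists.

No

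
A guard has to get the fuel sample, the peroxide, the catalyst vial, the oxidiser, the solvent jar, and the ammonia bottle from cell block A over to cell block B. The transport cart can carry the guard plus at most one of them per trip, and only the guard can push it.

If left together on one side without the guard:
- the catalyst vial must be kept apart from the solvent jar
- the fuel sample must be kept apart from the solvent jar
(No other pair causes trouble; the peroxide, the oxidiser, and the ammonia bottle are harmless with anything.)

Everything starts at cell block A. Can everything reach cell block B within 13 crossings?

Yes

Yes — this plan uses 13 crossings (≤ 13):
1. Guard goes to cell block B with the solvent jar.  [cell block A: the ammonia bottle, the catalyst vial, the fuel sample, the oxidiser, the peroxide | cell block B: the solvent jar]
2. Guard goes back to cell block A alone.  [cell block A: the ammonia bottle, the catalyst vial, the fuel sample, the oxidiser, the peroxide | cell block B: the solvent jar]
3. Guard goes to cell block B with the fuel sample.  [cell block A: the ammonia bottle, the catalyst vial, the oxidiser, the peroxide | cell block B: the fuel sample, the solvent jar]
4. Guard goes back to cell block A with the solvent jar.  [cell block A: the ammonia bottle, the catalyst vial, the oxidiser, the peroxide, the solvent jar | cell block B: the fuel sample]
5. Guard goes to cell block B with the catalyst vial.  [cell block A: the ammonia bottle, the oxidiser, the peroxide, the solvent jar | cell block B: the catalyst vial, the fuel sample]
6. Guard goes back to cell block A alone.  [cell block A: the ammonia bottle, the oxidiser, the peroxide, the solvent jar | cell block B: the catalyst vial, the fuel sample]
7. Guard goes to cell block B with the peroxide.  [cell block A: the ammonia bottle, the oxidiser, the solvent jar | cell block B: the catalyst vial, the fuel sample, the peroxide]
8. Guard goes back to cell block A alone.  [cell block A: the ammonia bottle, the oxidiser, the solvent jar | cell block B: the catalyst vial, the fuel sample, the peroxide]
9. Guard goes to cell block B with the oxidiser.  [cell block A: the ammonia bottle, the solvent jar | cell block B: the catalyst vial, the fuel sample, the oxidiser, the peroxide]
10. Guard goes back to cell block A alone.  [cell block A: the ammonia bottle, the solvent jar | cell block B: the catalyst vial, the fuel sample, the oxidiser, the peroxide]
11. Guard goes to cell block B with the ammonia bottle.  [cell block A: the solvent jar | cell block B: the ammonia bottle, the catalyst vial, the fuel sample, the oxidiser, the peroxide]
12. Guard goes back to cell block A alone.  [cell block A: the solvent jar | cell block B: the ammonia bottle, the catalyst vial, the fuel sample, the oxidiser, the peroxide]
13. Guard goes to cell block B with the solvent jar.  [cell block A: — | cell block B: the ammonia bottle, the catalyst vial, the fuel sample, the oxidiser, the peroxide, the solvent jar]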